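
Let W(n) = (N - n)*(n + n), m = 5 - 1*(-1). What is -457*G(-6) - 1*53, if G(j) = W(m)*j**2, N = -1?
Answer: 1381915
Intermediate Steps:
m = 6 (m = 5 + 1 = 6)
W(n) = 2*n*(-1 - n) (W(n) = (-1 - n)*(n + n) = (-1 - n)*(2*n) = 2*n*(-1 - n))
G(j) = -84*j**2 (G(j) = (-2*6*(1 + 6))*j**2 = (-2*6*7)*j**2 = -84*j**2)
-457*G(-6) - 1*53 = -(-38388)*(-6)**2 - 1*53 = -(-38388)*36 - 53 = -457*(-3024) - 53 = 1381968 - 53 = 1381915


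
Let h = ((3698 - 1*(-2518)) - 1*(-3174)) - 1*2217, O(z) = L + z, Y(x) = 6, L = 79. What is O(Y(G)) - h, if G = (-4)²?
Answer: -7088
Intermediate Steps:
G = 16
O(z) = 79 + z
h = 7173 (h = ((3698 + 2518) + 3174) - 2217 = (6216 + 3174) - 2217 = 9390 - 2217 = 7173)
O(Y(G)) - h = (79 + 6) - 1*7173 = 85 - 7173 = -7088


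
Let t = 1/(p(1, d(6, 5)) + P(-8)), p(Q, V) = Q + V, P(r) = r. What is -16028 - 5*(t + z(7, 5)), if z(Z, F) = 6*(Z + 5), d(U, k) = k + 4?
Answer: -32781/2 ≈ -16391.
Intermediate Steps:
d(U, k) = 4 + k
z(Z, F) = 30 + 6*Z (z(Z, F) = 6*(5 + Z) = 30 + 6*Z)
t = ½ (t = 1/((1 + (4 + 5)) - 8) = 1/((1 + 9) - 8) = 1/(10 - 8) = 1/2 = ½ ≈ 0.50000)
-16028 - 5*(t + z(7, 5)) = -16028 - 5*(½ + (30 + 6*7)) = -16028 - 5*(½ + (30 + 42)) = -16028 - 5*(½ + 72) = -16028 - 5*145/2 = -16028 - 725/2 = -32781/2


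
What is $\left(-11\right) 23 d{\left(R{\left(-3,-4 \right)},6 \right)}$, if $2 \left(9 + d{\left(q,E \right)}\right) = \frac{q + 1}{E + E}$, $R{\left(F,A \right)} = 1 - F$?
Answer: $\frac{53383}{24} \approx 2224.3$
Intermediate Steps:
$d{\left(q,E \right)} = -9 + \frac{1 + q}{4 E}$ ($d{\left(q,E \right)} = -9 + \frac{\left(q + 1\right) \frac{1}{E + E}}{2} = -9 + \frac{\left(1 + q\right) \frac{1}{2 E}}{2} = -9 + \frac{\frac{1}{2} \frac{1}{E} \left(1 + q\right)}{2} = -9 + \frac{1 + q}{4 E}$)
$\left(-11\right) 23 d{\left(R{\left(-3,-4 \right)},6 \right)} = \left(-11\right) 23 \frac{1 + \left(1 - -3\right) - 216}{4 \cdot 6} = - 253 \cdot \frac{1}{4} \cdot \frac{1}{6} \left(1 + \left(1 + 3\right) - 216\right) = - 253 \cdot \frac{1}{4} \cdot \frac{1}{6} \left(1 + 4 - 216\right) = - 253 \cdot \frac{1}{4} \cdot \frac{1}{6} \left(-211\right) = \left(-253\right) \left(- \frac{211}{24}\right) = \frac{53383}{24}$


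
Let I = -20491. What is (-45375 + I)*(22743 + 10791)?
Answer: -2208750444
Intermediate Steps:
(-45375 + I)*(22743 + 10791) = (-45375 - 20491)*(22743 + 10791) = -65866*33534 = -2208750444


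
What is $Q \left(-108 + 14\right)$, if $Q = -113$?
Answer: $10622$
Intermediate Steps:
$Q \left(-108 + 14\right) = - 113 \left(-108 + 14\right) = \left(-113\right) \left(-94\right) = 10622$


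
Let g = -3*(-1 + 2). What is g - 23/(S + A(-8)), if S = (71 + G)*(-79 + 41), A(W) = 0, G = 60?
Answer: -14911/4978 ≈ -2.9954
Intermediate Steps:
g = -3 (g = -3*1 = -3)
S = -4978 (S = (71 + 60)*(-79 + 41) = 131*(-38) = -4978)
g - 23/(S + A(-8)) = -3 - 23/(-4978 + 0) = -3 - 23/(-4978) = -3 - 1/4978*(-23) = -3 + 23/4978 = -14911/4978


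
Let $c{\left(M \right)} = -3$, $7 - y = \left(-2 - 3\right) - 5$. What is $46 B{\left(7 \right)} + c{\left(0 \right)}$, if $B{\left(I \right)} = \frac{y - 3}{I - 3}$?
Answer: $158$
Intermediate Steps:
$y = 17$ ($y = 7 - \left(\left(-2 - 3\right) - 5\right) = 7 - \left(-5 - 5\right) = 7 - -10 = 7 + 10 = 17$)
$B{\left(I \right)} = \frac{14}{-3 + I}$ ($B{\left(I \right)} = \frac{17 - 3}{I - 3} = \frac{14}{-3 + I}$)
$46 B{\left(7 \right)} + c{\left(0 \right)} = 46 \frac{14}{-3 + 7} - 3 = 46 \cdot \frac{14}{4} - 3 = 46 \cdot 14 \cdot \frac{1}{4} - 3 = 46 \cdot \frac{7}{2} - 3 = 161 - 3 = 158$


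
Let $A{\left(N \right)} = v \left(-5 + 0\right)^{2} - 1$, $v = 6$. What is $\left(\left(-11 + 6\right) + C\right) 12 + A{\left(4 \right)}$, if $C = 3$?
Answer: $125$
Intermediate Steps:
$A{\left(N \right)} = 149$ ($A{\left(N \right)} = 6 \left(-5 + 0\right)^{2} - 1 = 6 \left(-5\right)^{2} - 1 = 6 \cdot 25 - 1 = 150 - 1 = 149$)
$\left(\left(-11 + 6\right) + C\right) 12 + A{\left(4 \right)} = \left(\left(-11 + 6\right) + 3\right) 12 + 149 = \left(-5 + 3\right) 12 + 149 = \left(-2\right) 12 + 149 = -24 + 149 = 125$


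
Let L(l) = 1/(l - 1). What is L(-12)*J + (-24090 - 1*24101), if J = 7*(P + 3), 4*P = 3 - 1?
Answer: -1253015/26 ≈ -48193.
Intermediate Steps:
P = ½ (P = (3 - 1)/4 = (¼)*2 = ½ ≈ 0.50000)
J = 49/2 (J = 7*(½ + 3) = 7*(7/2) = 49/2 ≈ 24.500)
L(l) = 1/(-1 + l)
L(-12)*J + (-24090 - 1*24101) = (49/2)/(-1 - 12) + (-24090 - 1*24101) = (49/2)/(-13) + (-24090 - 24101) = -1/13*49/2 - 48191 = -49/26 - 48191 = -1253015/26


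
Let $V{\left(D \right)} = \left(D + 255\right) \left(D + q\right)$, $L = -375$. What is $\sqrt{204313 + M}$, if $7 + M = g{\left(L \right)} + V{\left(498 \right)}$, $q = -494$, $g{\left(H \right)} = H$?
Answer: $\sqrt{206943} \approx 454.91$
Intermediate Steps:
$V{\left(D \right)} = \left(-494 + D\right) \left(255 + D\right)$ ($V{\left(D \right)} = \left(D + 255\right) \left(D - 494\right) = \left(255 + D\right) \left(-494 + D\right) = \left(-494 + D\right) \left(255 + D\right)$)
$M = 2630$ ($M = -7 - -2637 = -7 + \left(-375 + 3012\right) = -7 + 2637 = 2630$)
$\sqrt{204313 + M} = \sqrt{204313 + 2630} = \sqrt{206943}$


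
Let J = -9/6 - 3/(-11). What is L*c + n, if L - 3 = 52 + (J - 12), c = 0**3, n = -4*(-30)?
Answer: 120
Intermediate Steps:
n = 120
c = 0
J = -27/22 (J = -9*1/6 - 3*(-1/11) = -3/2 + 3/11 = -27/22 ≈ -1.2273)
L = 919/22 (L = 3 + (52 + (-27/22 - 12)) = 3 + (52 - 291/22) = 3 + 853/22 = 919/22 ≈ 41.773)
L*c + n = (919/22)*0 + 120 = 0 + 120 = 120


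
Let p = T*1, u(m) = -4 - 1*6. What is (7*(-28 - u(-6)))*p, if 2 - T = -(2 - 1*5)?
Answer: 126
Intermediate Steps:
u(m) = -10 (u(m) = -4 - 6 = -10)
T = -1 (T = 2 - (-1)*(2 - 1*5) = 2 - (-1)*(2 - 5) = 2 - (-1)*(-3) = 2 - 1*3 = 2 - 3 = -1)
p = -1 (p = -1*1 = -1)
(7*(-28 - u(-6)))*p = (7*(-28 - 1*(-10)))*(-1) = (7*(-28 + 10))*(-1) = (7*(-18))*(-1) = -126*(-1) = 126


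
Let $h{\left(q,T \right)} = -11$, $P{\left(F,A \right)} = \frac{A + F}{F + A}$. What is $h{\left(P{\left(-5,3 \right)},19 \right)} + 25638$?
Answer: $25627$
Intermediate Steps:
$P{\left(F,A \right)} = 1$ ($P{\left(F,A \right)} = \frac{A + F}{A + F} = 1$)
$h{\left(P{\left(-5,3 \right)},19 \right)} + 25638 = -11 + 25638 = 25627$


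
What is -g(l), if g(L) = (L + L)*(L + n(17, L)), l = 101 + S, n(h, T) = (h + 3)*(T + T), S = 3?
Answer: -886912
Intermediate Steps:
n(h, T) = 2*T*(3 + h) (n(h, T) = (3 + h)*(2*T) = 2*T*(3 + h))
l = 104 (l = 101 + 3 = 104)
g(L) = 82*L² (g(L) = (L + L)*(L + 2*L*(3 + 17)) = (2*L)*(L + 2*L*20) = (2*L)*(L + 40*L) = (2*L)*(41*L) = 82*L²)
-g(l) = -82*104² = -82*10816 = -1*886912 = -886912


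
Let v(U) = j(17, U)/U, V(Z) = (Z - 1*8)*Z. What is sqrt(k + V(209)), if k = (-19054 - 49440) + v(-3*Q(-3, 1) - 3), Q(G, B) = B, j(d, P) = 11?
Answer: I*sqrt(953526)/6 ≈ 162.75*I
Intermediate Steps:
V(Z) = Z*(-8 + Z) (V(Z) = (Z - 8)*Z = (-8 + Z)*Z = Z*(-8 + Z))
v(U) = 11/U
k = -410975/6 (k = (-19054 - 49440) + 11/(-3*1 - 3) = -68494 + 11/(-3 - 3) = -68494 + 11/(-6) = -68494 + 11*(-1/6) = -68494 - 11/6 = -410975/6 ≈ -68496.)
sqrt(k + V(209)) = sqrt(-410975/6 + 209*(-8 + 209)) = sqrt(-410975/6 + 209*201) = sqrt(-410975/6 + 42009) = sqrt(-158921/6) = I*sqrt(953526)/6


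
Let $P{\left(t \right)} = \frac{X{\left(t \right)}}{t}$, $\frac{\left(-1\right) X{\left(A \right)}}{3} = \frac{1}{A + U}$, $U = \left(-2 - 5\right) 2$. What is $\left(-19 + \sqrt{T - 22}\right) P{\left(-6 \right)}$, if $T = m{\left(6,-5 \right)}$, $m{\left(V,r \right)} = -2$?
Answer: $\frac{19}{40} - \frac{i \sqrt{6}}{20} \approx 0.475 - 0.12247 i$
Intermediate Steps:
$U = -14$ ($U = \left(-7\right) 2 = -14$)
$T = -2$
$X{\left(A \right)} = - \frac{3}{-14 + A}$ ($X{\left(A \right)} = - \frac{3}{A - 14} = - \frac{3}{-14 + A}$)
$P{\left(t \right)} = - \frac{3}{t \left(-14 + t\right)}$ ($P{\left(t \right)} = \frac{\left(-3\right) \frac{1}{-14 + t}}{t} = - \frac{3}{t \left(-14 + t\right)}$)
$\left(-19 + \sqrt{T - 22}\right) P{\left(-6 \right)} = \left(-19 + \sqrt{-2 - 22}\right) \left(- \frac{3}{\left(-6\right) \left(-14 - 6\right)}\right) = \left(-19 + \sqrt{-24}\right) \left(\left(-3\right) \left(- \frac{1}{6}\right) \frac{1}{-20}\right) = \left(-19 + 2 i \sqrt{6}\right) \left(\left(-3\right) \left(- \frac{1}{6}\right) \left(- \frac{1}{20}\right)\right) = \left(-19 + 2 i \sqrt{6}\right) \left(- \frac{1}{40}\right) = \frac{19}{40} - \frac{i \sqrt{6}}{20}$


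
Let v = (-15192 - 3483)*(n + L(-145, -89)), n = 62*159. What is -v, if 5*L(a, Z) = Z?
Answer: 183765735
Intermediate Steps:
L(a, Z) = Z/5
n = 9858
v = -183765735 (v = (-15192 - 3483)*(9858 + (⅕)*(-89)) = -18675*(9858 - 89/5) = -18675*49201/5 = -183765735)
-v = -1*(-183765735) = 183765735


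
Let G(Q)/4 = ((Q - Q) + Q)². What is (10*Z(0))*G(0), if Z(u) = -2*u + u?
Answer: 0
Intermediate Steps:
Z(u) = -u
G(Q) = 4*Q² (G(Q) = 4*((Q - Q) + Q)² = 4*(0 + Q)² = 4*Q²)
(10*Z(0))*G(0) = (10*(-1*0))*(4*0²) = (10*0)*(4*0) = 0*0 = 0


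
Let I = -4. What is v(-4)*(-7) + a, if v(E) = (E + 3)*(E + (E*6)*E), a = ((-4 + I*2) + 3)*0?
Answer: 644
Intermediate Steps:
a = 0 (a = ((-4 - 4*2) + 3)*0 = ((-4 - 8) + 3)*0 = (-12 + 3)*0 = -9*0 = 0)
v(E) = (3 + E)*(E + 6*E²) (v(E) = (3 + E)*(E + (6*E)*E) = (3 + E)*(E + 6*E²))
v(-4)*(-7) + a = -4*(3 + 6*(-4)² + 19*(-4))*(-7) + 0 = -4*(3 + 6*16 - 76)*(-7) + 0 = -4*(3 + 96 - 76)*(-7) + 0 = -4*23*(-7) + 0 = -92*(-7) + 0 = 644 + 0 = 644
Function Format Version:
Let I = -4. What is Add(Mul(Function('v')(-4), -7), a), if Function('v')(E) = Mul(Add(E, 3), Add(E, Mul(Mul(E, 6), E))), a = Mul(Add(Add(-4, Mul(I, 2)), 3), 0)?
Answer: 644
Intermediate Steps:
a = 0 (a = Mul(Add(Add(-4, Mul(-4, 2)), 3), 0) = Mul(Add(Add(-4, -8), 3), 0) = Mul(Add(-12, 3), 0) = Mul(-9, 0) = 0)
Function('v')(E) = Mul(Add(3, E), Add(E, Mul(6, Pow(E, 2)))) (Function('v')(E) = Mul(Add(3, E), Add(E, Mul(Mul(6, E), E))) = Mul(Add(3, E), Add(E, Mul(6, Pow(E, 2)))))
Add(Mul(Function('v')(-4), -7), a) = Add(Mul(Mul(-4, Add(3, Mul(6, Pow(-4, 2)), Mul(19, -4))), -7), 0) = Add(Mul(Mul(-4, Add(3, Mul(6, 16), -76)), -7), 0) = Add(Mul(Mul(-4, Add(3, 96, -76)), -7), 0) = Add(Mul(Mul(-4, 23), -7), 0) = Add(Mul(-92, -7), 0) = Add(644, 0) = 644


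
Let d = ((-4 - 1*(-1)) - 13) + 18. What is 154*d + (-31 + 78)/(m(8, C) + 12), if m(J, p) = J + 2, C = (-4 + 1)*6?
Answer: 6823/22 ≈ 310.14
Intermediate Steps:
C = -18 (C = -3*6 = -18)
m(J, p) = 2 + J
d = 2 (d = ((-4 + 1) - 13) + 18 = (-3 - 13) + 18 = -16 + 18 = 2)
154*d + (-31 + 78)/(m(8, C) + 12) = 154*2 + (-31 + 78)/((2 + 8) + 12) = 308 + 47/(10 + 12) = 308 + 47/22 = 6823/22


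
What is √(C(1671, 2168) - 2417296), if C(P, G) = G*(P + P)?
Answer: 32*√4715 ≈ 2197.3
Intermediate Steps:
C(P, G) = 2*G*P (C(P, G) = G*(2*P) = 2*G*P)
√(C(1671, 2168) - 2417296) = √(2*2168*1671 - 2417296) = √(7245456 - 2417296) = √4828160 = 32*√4715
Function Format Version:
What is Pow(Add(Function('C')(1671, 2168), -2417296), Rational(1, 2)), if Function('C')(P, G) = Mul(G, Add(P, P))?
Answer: Mul(32, Pow(4715, Rational(1, 2))) ≈ 2197.3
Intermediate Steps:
Function('C')(P, G) = Mul(2, G, P) (Function('C')(P, G) = Mul(G, Mul(2, P)) = Mul(2, G, P))
Pow(Add(Function('C')(1671, 2168), -2417296), Rational(1, 2)) = Pow(Add(Mul(2, 2168, 1671), -2417296), Rational(1, 2)) = Pow(Add(7245456, -2417296), Rational(1, 2)) = Pow(4828160, Rational(1, 2)) = Mul(32, Pow(4715, Rational(1, 2)))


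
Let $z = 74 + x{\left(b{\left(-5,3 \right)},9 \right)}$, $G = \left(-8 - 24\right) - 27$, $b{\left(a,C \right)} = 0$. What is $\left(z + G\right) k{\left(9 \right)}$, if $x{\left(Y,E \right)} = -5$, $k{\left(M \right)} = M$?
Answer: $90$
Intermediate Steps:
$G = -59$ ($G = -32 - 27 = -59$)
$z = 69$ ($z = 74 - 5 = 69$)
$\left(z + G\right) k{\left(9 \right)} = \left(69 - 59\right) 9 = 10 \cdot 9 = 90$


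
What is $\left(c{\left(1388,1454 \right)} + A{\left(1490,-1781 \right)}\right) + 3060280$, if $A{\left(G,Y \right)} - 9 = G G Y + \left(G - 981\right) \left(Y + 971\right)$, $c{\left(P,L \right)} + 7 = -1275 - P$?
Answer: $-3951352771$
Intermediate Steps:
$c{\left(P,L \right)} = -1282 - P$ ($c{\left(P,L \right)} = -7 - \left(1275 + P\right) = -1282 - P$)
$A{\left(G,Y \right)} = 9 + Y G^{2} + \left(-981 + G\right) \left(971 + Y\right)$ ($A{\left(G,Y \right)} = 9 + \left(G G Y + \left(G - 981\right) \left(Y + 971\right)\right) = 9 + \left(G^{2} Y + \left(-981 + G\right) \left(971 + Y\right)\right) = 9 + \left(Y G^{2} + \left(-981 + G\right) \left(971 + Y\right)\right) = 9 + Y G^{2} + \left(-981 + G\right) \left(971 + Y\right)$)
$\left(c{\left(1388,1454 \right)} + A{\left(1490,-1781 \right)}\right) + 3060280 = \left(\left(-1282 - 1388\right) - \left(412281 + 3953998100\right)\right) + 3060280 = \left(\left(-1282 - 1388\right) - 3954410381\right) + 3060280 = \left(-2670 - 3954410381\right) + 3060280 = -3954413051 + 3060280 = -3951352771$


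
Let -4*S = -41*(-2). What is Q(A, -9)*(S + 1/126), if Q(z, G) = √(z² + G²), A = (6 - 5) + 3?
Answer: -1291*√97/63 ≈ -201.82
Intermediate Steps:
S = -41/2 (S = -(-41)*(-2)/4 = -¼*82 = -41/2 ≈ -20.500)
A = 4 (A = 1 + 3 = 4)
Q(z, G) = √(G² + z²)
Q(A, -9)*(S + 1/126) = √((-9)² + 4²)*(-41/2 + 1/126) = √(81 + 16)*(-41/2 + 1/126) = √97*(-1291/63) = -1291*√97/63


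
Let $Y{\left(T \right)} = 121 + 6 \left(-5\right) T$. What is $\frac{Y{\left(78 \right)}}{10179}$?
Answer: $- \frac{2219}{10179} \approx -0.218$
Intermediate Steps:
$Y{\left(T \right)} = 121 - 30 T$
$\frac{Y{\left(78 \right)}}{10179} = \frac{121 - 2340}{10179} = \left(121 - 2340\right) \frac{1}{10179} = \left(-2219\right) \frac{1}{10179} = - \frac{2219}{10179}$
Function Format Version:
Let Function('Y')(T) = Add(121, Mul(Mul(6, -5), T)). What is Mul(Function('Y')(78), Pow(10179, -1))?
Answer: Rational(-2219, 10179) ≈ -0.21800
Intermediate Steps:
Function('Y')(T) = Add(121, Mul(-30, T))
Mul(Function('Y')(78), Pow(10179, -1)) = Mul(Add(121, Mul(-30, 78)), Pow(10179, -1)) = Mul(Add(121, -2340), Rational(1, 10179)) = Mul(-2219, Rational(1, 10179)) = Rational(-2219, 10179)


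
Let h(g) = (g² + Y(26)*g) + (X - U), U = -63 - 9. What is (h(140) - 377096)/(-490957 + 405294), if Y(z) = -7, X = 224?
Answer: 358180/85663 ≈ 4.1813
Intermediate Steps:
U = -72
h(g) = 296 + g² - 7*g (h(g) = (g² - 7*g) + (224 - 1*(-72)) = (g² - 7*g) + (224 + 72) = (g² - 7*g) + 296 = 296 + g² - 7*g)
(h(140) - 377096)/(-490957 + 405294) = ((296 + 140² - 7*140) - 377096)/(-490957 + 405294) = ((296 + 19600 - 980) - 377096)/(-85663) = (18916 - 377096)*(-1/85663) = -358180*(-1/85663) = 358180/85663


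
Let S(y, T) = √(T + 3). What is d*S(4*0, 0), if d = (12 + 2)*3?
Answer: 42*√3 ≈ 72.746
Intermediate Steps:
d = 42 (d = 14*3 = 42)
S(y, T) = √(3 + T)
d*S(4*0, 0) = 42*√(3 + 0) = 42*√3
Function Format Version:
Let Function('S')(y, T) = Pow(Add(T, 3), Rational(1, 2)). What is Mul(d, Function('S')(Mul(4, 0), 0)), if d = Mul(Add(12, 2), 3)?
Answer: Mul(42, Pow(3, Rational(1, 2))) ≈ 72.746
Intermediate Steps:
d = 42 (d = Mul(14, 3) = 42)
Function('S')(y, T) = Pow(Add(3, T), Rational(1, 2))
Mul(d, Function('S')(Mul(4, 0), 0)) = Mul(42, Pow(Add(3, 0), Rational(1, 2))) = Mul(42, Pow(3, Rational(1, 2)))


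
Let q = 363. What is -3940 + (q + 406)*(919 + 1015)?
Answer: 1483306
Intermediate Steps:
-3940 + (q + 406)*(919 + 1015) = -3940 + (363 + 406)*(919 + 1015) = -3940 + 769*1934 = -3940 + 1487246 = 1483306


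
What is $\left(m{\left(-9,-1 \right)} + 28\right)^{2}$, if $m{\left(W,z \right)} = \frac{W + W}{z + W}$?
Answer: $\frac{22201}{25} \approx 888.04$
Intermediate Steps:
$m{\left(W,z \right)} = \frac{2 W}{W + z}$
$\left(m{\left(-9,-1 \right)} + 28\right)^{2} = \left(2 \left(-9\right) \frac{1}{-9 - 1} + 28\right)^{2} = \left(2 \left(-9\right) \frac{1}{-10} + 28\right)^{2} = \left(2 \left(-9\right) \left(- \frac{1}{10}\right) + 28\right)^{2} = \left(\frac{9}{5} + 28\right)^{2} = \left(\frac{149}{5}\right)^{2} = \frac{22201}{25}$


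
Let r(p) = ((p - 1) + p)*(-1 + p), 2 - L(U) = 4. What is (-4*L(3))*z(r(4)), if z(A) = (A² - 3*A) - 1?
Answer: 3016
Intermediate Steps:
L(U) = -2 (L(U) = 2 - 1*4 = 2 - 4 = -2)
r(p) = (-1 + p)*(-1 + 2*p) (r(p) = ((-1 + p) + p)*(-1 + p) = (-1 + 2*p)*(-1 + p) = (-1 + p)*(-1 + 2*p))
z(A) = -1 + A² - 3*A
(-4*L(3))*z(r(4)) = (-4*(-2))*(-1 + (1 - 3*4 + 2*4²)² - 3*(1 - 3*4 + 2*4²)) = 8*(-1 + (1 - 12 + 2*16)² - 3*(1 - 12 + 2*16)) = 8*(-1 + (1 - 12 + 32)² - 3*(1 - 12 + 32)) = 8*(-1 + 21² - 3*21) = 8*(-1 + 441 - 63) = 8*377 = 3016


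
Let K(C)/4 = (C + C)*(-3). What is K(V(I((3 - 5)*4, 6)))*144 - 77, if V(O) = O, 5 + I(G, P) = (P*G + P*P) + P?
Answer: 37939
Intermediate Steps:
I(G, P) = -5 + P + P² + G*P (I(G, P) = -5 + ((P*G + P*P) + P) = -5 + ((G*P + P²) + P) = -5 + ((P² + G*P) + P) = -5 + (P + P² + G*P) = -5 + P + P² + G*P)
K(C) = -24*C (K(C) = 4*((C + C)*(-3)) = 4*((2*C)*(-3)) = 4*(-6*C) = -24*C)
K(V(I((3 - 5)*4, 6)))*144 - 77 = -24*(-5 + 6 + 6² + ((3 - 5)*4)*6)*144 - 77 = -24*(-5 + 6 + 36 - 2*4*6)*144 - 77 = -24*(-5 + 6 + 36 - 8*6)*144 - 77 = -24*(-5 + 6 + 36 - 48)*144 - 77 = -24*(-11)*144 - 77 = 264*144 - 77 = 38016 - 77 = 37939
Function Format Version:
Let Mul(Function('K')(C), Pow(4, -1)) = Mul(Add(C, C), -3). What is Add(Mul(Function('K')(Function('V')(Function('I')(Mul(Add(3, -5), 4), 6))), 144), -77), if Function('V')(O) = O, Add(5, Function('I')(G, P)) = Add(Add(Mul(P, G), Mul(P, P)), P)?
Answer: 37939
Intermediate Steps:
Function('I')(G, P) = Add(-5, P, Pow(P, 2), Mul(G, P)) (Function('I')(G, P) = Add(-5, Add(Add(Mul(P, G), Mul(P, P)), P)) = Add(-5, Add(Add(Mul(G, P), Pow(P, 2)), P)) = Add(-5, Add(Add(Pow(P, 2), Mul(G, P)), P)) = Add(-5, Add(P, Pow(P, 2), Mul(G, P))) = Add(-5, P, Pow(P, 2), Mul(G, P)))
Function('K')(C) = Mul(-24, C) (Function('K')(C) = Mul(4, Mul(Add(C, C), -3)) = Mul(4, Mul(Mul(2, C), -3)) = Mul(4, Mul(-6, C)) = Mul(-24, C))
Add(Mul(Function('K')(Function('V')(Function('I')(Mul(Add(3, -5), 4), 6))), 144), -77) = Add(Mul(Mul(-24, Add(-5, 6, Pow(6, 2), Mul(Mul(Add(3, -5), 4), 6))), 144), -77) = Add(Mul(Mul(-24, Add(-5, 6, 36, Mul(Mul(-2, 4), 6))), 144), -77) = Add(Mul(Mul(-24, Add(-5, 6, 36, Mul(-8, 6))), 144), -77) = Add(Mul(Mul(-24, Add(-5, 6, 36, -48)), 144), -77) = Add(Mul(Mul(-24, -11), 144), -77) = Add(Mul(264, 144), -77) = Add(38016, -77) = 37939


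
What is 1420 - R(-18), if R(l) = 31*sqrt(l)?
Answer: 1420 - 93*I*sqrt(2) ≈ 1420.0 - 131.52*I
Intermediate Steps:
1420 - R(-18) = 1420 - 31*sqrt(-18) = 1420 - 31*3*I*sqrt(2) = 1420 - 93*I*sqrt(2)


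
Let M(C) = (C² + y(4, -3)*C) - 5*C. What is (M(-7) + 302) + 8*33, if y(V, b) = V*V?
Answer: 538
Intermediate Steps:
y(V, b) = V²
M(C) = C² + 11*C (M(C) = (C² + 4²*C) - 5*C = (C² + 16*C) - 5*C = C² + 11*C)
(M(-7) + 302) + 8*33 = (-7*(11 - 7) + 302) + 8*33 = (-7*4 + 302) + 264 = (-28 + 302) + 264 = 274 + 264 = 538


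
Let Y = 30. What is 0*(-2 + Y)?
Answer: 0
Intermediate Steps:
0*(-2 + Y) = 0*(-2 + 30) = 0*28 = 0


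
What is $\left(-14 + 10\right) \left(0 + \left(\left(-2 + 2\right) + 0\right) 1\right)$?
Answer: $0$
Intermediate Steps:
$\left(-14 + 10\right) \left(0 + \left(\left(-2 + 2\right) + 0\right) 1\right) = - 4 \left(0 + \left(0 + 0\right) 1\right) = - 4 \left(0 + 0 \cdot 1\right) = - 4 \left(0 + 0\right) = \left(-4\right) 0 = 0$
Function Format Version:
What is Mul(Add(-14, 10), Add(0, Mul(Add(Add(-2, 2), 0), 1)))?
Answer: 0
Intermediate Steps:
Mul(Add(-14, 10), Add(0, Mul(Add(Add(-2, 2), 0), 1))) = Mul(-4, Add(0, Mul(Add(0, 0), 1))) = Mul(-4, Add(0, Mul(0, 1))) = Mul(-4, Add(0, 0)) = Mul(-4, 0) = 0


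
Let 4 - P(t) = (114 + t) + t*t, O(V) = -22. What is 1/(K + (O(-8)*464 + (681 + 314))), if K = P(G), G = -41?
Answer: -1/10963 ≈ -9.1216e-5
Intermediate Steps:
P(t) = -110 - t - t² (P(t) = 4 - ((114 + t) + t*t) = 4 - ((114 + t) + t²) = 4 - (114 + t + t²) = 4 + (-114 - t - t²) = -110 - t - t²)
K = -1750 (K = -110 - 1*(-41) - 1*(-41)² = -110 + 41 - 1*1681 = -110 + 41 - 1681 = -1750)
1/(K + (O(-8)*464 + (681 + 314))) = 1/(-1750 + (-22*464 + (681 + 314))) = 1/(-1750 + (-10208 + 995)) = 1/(-1750 - 9213) = 1/(-10963) = -1/10963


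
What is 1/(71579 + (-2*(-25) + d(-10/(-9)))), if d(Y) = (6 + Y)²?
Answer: 81/5806045 ≈ 1.3951e-5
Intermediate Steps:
1/(71579 + (-2*(-25) + d(-10/(-9)))) = 1/(71579 + (-2*(-25) + (6 - 10/(-9))²)) = 1/(71579 + (50 + (6 - 10*(-⅑))²)) = 1/(71579 + (50 + (6 + 10/9)²)) = 1/(71579 + (50 + (64/9)²)) = 1/(71579 + (50 + 4096/81)) = 1/(71579 + 8146/81) = 1/(5806045/81) = 81/5806045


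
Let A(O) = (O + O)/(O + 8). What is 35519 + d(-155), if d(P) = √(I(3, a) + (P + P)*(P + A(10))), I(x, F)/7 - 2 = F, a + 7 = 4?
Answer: 35519 + √429287/3 ≈ 35737.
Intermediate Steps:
a = -3 (a = -7 + 4 = -3)
I(x, F) = 14 + 7*F
A(O) = 2*O/(8 + O) (A(O) = (2*O)/(8 + O) = 2*O/(8 + O))
d(P) = √(-7 + 2*P*(10/9 + P)) (d(P) = √((14 + 7*(-3)) + (P + P)*(P + 2*10/(8 + 10))) = √((14 - 21) + (2*P)*(P + 2*10/18)) = √(-7 + (2*P)*(P + 2*10*(1/18))) = √(-7 + (2*P)*(P + 10/9)) = √(-7 + (2*P)*(10/9 + P)) = √(-7 + 2*P*(10/9 + P)))
35519 + d(-155) = 35519 + √(-63 + 18*(-155)² + 20*(-155))/3 = 35519 + √(-63 + 18*24025 - 3100)/3 = 35519 + √(-63 + 432450 - 3100)/3 = 35519 + √429287/3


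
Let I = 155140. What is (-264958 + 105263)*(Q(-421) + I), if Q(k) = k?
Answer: -24707850705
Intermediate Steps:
(-264958 + 105263)*(Q(-421) + I) = (-264958 + 105263)*(-421 + 155140) = -159695*154719 = -24707850705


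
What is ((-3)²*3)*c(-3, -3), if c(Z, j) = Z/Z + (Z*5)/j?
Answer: 162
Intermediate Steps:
c(Z, j) = 1 + 5*Z/j (c(Z, j) = 1 + (5*Z)/j = 1 + 5*Z/j)
((-3)²*3)*c(-3, -3) = ((-3)²*3)*((-3 + 5*(-3))/(-3)) = (9*3)*(-(-3 - 15)/3) = 27*(-⅓*(-18)) = 27*6 = 162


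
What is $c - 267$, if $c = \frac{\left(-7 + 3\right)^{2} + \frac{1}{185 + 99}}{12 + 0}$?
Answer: $- \frac{301797}{1136} \approx -265.67$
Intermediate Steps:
$c = \frac{1515}{1136}$ ($c = \frac{\left(-4\right)^{2} + \frac{1}{284}}{12} = \left(16 + \frac{1}{284}\right) \frac{1}{12} = \frac{4545}{284} \cdot \frac{1}{12} = \frac{1515}{1136} \approx 1.3336$)
$c - 267 = \frac{1515}{1136} - 267 = - \frac{301797}{1136}$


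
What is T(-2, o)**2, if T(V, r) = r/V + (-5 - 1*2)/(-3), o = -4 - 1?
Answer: 841/36 ≈ 23.361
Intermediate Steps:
o = -5
T(V, r) = 7/3 + r/V (T(V, r) = r/V + (-5 - 2)*(-1/3) = r/V - 7*(-1/3) = r/V + 7/3 = 7/3 + r/V)
T(-2, o)**2 = (7/3 - 5/(-2))**2 = (7/3 - 5*(-1/2))**2 = (7/3 + 5/2)**2 = (29/6)**2 = 841/36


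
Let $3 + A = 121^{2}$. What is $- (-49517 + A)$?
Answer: $34879$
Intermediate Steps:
$A = 14638$ ($A = -3 + 121^{2} = -3 + 14641 = 14638$)
$- (-49517 + A) = - (-49517 + 14638) = \left(-1\right) \left(-34879\right) = 34879$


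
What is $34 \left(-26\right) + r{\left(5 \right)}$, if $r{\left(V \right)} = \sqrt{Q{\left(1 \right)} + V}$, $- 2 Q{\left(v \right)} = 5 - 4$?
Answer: $-884 + \frac{3 \sqrt{2}}{2} \approx -881.88$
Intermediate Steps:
$Q{\left(v \right)} = - \frac{1}{2}$ ($Q{\left(v \right)} = - \frac{5 - 4}{2} = \left(- \frac{1}{2}\right) 1 = - \frac{1}{2}$)
$r{\left(V \right)} = \sqrt{- \frac{1}{2} + V}$
$34 \left(-26\right) + r{\left(5 \right)} = 34 \left(-26\right) + \frac{\sqrt{-2 + 4 \cdot 5}}{2} = -884 + \frac{\sqrt{-2 + 20}}{2} = -884 + \frac{\sqrt{18}}{2} = -884 + \frac{3 \sqrt{2}}{2}$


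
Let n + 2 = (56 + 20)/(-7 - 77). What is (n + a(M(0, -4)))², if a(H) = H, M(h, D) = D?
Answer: 21025/441 ≈ 47.676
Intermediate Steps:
n = -61/21 (n = -2 + (56 + 20)/(-7 - 77) = -2 + 76/(-84) = -2 + 76*(-1/84) = -2 - 19/21 = -61/21 ≈ -2.9048)
(n + a(M(0, -4)))² = (-61/21 - 4)² = (-145/21)² = 21025/441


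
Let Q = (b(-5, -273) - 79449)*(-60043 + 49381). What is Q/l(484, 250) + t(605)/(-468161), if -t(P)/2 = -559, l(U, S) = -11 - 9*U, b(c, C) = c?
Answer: -396597234652534/2044459087 ≈ -1.9399e+5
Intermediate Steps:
t(P) = 1118 (t(P) = -2*(-559) = 1118)
Q = 847138548 (Q = (-5 - 79449)*(-60043 + 49381) = -79454*(-10662) = 847138548)
Q/l(484, 250) + t(605)/(-468161) = 847138548/(-11 - 9*484) + 1118/(-468161) = 847138548/(-11 - 4356) + 1118*(-1/468161) = 847138548/(-4367) - 1118/468161 = 847138548*(-1/4367) - 1118/468161 = -847138548/4367 - 1118/468161 = -396597234652534/2044459087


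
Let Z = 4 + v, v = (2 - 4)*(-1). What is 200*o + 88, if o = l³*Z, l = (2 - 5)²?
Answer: 874888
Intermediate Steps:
v = 2 (v = -2*(-1) = 2)
l = 9 (l = (-3)² = 9)
Z = 6 (Z = 4 + 2 = 6)
o = 4374 (o = 9³*6 = 729*6 = 4374)
200*o + 88 = 200*4374 + 88 = 874800 + 88 = 874888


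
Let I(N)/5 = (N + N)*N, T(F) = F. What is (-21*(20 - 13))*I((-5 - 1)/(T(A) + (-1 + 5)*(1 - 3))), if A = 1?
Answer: -1080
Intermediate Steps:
I(N) = 10*N² (I(N) = 5*((N + N)*N) = 5*((2*N)*N) = 5*(2*N²) = 10*N²)
(-21*(20 - 13))*I((-5 - 1)/(T(A) + (-1 + 5)*(1 - 3))) = (-21*(20 - 13))*(10*((-5 - 1)/(1 + (-1 + 5)*(1 - 3)))²) = (-21*7)*(10*(-6/(1 + 4*(-2)))²) = -1470*(-6/(1 - 8))² = -1470*(-6/(-7))² = -1470*(-6*(-⅐))² = -1470*(6/7)² = -1470*36/49 = -147*360/49 = -1080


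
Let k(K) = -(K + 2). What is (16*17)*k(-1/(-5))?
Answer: -2992/5 ≈ -598.40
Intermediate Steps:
k(K) = -2 - K (k(K) = -(2 + K) = -2 - K)
(16*17)*k(-1/(-5)) = (16*17)*(-2 - (-1)/(-5)) = 272*(-2 - (-1)*(-1)/5) = 272*(-2 - 1*⅕) = 272*(-2 - ⅕) = 272*(-11/5) = -2992/5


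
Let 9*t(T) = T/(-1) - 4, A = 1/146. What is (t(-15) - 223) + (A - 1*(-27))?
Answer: -255929/1314 ≈ -194.77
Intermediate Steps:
A = 1/146 ≈ 0.0068493
t(T) = -4/9 - T/9 (t(T) = (T/(-1) - 4)/9 = (T*(-1) - 4)/9 = (-T - 4)/9 = (-4 - T)/9 = -4/9 - T/9)
(t(-15) - 223) + (A - 1*(-27)) = ((-4/9 - 1/9*(-15)) - 223) + (1/146 - 1*(-27)) = ((-4/9 + 5/3) - 223) + (1/146 + 27) = (11/9 - 223) + 3943/146 = -1996/9 + 3943/146 = -255929/1314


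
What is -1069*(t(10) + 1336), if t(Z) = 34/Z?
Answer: -7159093/5 ≈ -1.4318e+6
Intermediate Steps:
-1069*(t(10) + 1336) = -1069*(34/10 + 1336) = -1069*(34*(⅒) + 1336) = -1069*(17/5 + 1336) = -1069*6697/5 = -7159093/5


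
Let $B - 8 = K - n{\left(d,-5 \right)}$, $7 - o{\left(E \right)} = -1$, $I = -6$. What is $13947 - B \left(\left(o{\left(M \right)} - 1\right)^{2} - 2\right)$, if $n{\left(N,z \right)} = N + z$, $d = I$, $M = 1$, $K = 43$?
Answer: $11033$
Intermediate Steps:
$o{\left(E \right)} = 8$ ($o{\left(E \right)} = 7 - -1 = 7 + 1 = 8$)
$d = -6$
$B = 62$ ($B = 8 + \left(43 - \left(-6 - 5\right)\right) = 8 + \left(43 - -11\right) = 8 + \left(43 + 11\right) = 8 + 54 = 62$)
$13947 - B \left(\left(o{\left(M \right)} - 1\right)^{2} - 2\right) = 13947 - 62 \left(\left(8 - 1\right)^{2} - 2\right) = 13947 - 62 \left(7^{2} - 2\right) = 13947 - 62 \left(49 - 2\right) = 13947 - 62 \cdot 47 = 13947 - 2914 = 11033$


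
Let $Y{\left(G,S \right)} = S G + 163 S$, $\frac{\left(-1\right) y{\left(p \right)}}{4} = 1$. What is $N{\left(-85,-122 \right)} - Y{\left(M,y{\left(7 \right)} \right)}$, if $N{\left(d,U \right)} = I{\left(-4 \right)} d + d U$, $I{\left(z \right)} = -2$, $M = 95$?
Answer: $11572$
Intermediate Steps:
$N{\left(d,U \right)} = - 2 d + U d$ ($N{\left(d,U \right)} = - 2 d + d U = - 2 d + U d$)
$y{\left(p \right)} = -4$ ($y{\left(p \right)} = \left(-4\right) 1 = -4$)
$Y{\left(G,S \right)} = 163 S + G S$ ($Y{\left(G,S \right)} = G S + 163 S = 163 S + G S$)
$N{\left(-85,-122 \right)} - Y{\left(M,y{\left(7 \right)} \right)} = - 85 \left(-2 - 122\right) - - 4 \left(163 + 95\right) = \left(-85\right) \left(-124\right) - \left(-4\right) 258 = 10540 - -1032 = 10540 + 1032 = 11572$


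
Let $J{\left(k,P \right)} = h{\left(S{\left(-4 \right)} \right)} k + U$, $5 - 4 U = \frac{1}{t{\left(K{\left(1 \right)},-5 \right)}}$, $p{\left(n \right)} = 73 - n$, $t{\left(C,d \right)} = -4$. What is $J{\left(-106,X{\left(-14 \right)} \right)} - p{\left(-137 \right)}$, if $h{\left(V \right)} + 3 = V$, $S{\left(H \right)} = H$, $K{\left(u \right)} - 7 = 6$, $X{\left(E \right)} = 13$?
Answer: $\frac{8533}{16} \approx 533.31$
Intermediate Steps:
$K{\left(u \right)} = 13$ ($K{\left(u \right)} = 7 + 6 = 13$)
$h{\left(V \right)} = -3 + V$
$U = \frac{21}{16}$ ($U = \frac{5}{4} - \frac{1}{4 \left(-4\right)} = \frac{5}{4} - - \frac{1}{16} = \frac{5}{4} + \frac{1}{16} = \frac{21}{16} \approx 1.3125$)
$J{\left(k,P \right)} = \frac{21}{16} - 7 k$ ($J{\left(k,P \right)} = \left(-3 - 4\right) k + \frac{21}{16} = - 7 k + \frac{21}{16} = \frac{21}{16} - 7 k$)
$J{\left(-106,X{\left(-14 \right)} \right)} - p{\left(-137 \right)} = \left(\frac{21}{16} - -742\right) - \left(73 - -137\right) = \left(\frac{21}{16} + 742\right) - \left(73 + 137\right) = \frac{11893}{16} - 210 = \frac{8533}{16}$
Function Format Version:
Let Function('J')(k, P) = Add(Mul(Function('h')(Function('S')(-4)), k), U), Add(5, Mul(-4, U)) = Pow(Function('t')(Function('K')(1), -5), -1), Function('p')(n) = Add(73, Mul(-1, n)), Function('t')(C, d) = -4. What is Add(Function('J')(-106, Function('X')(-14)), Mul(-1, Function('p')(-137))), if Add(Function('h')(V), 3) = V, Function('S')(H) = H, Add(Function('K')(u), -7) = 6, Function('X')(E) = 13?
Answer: Rational(8533, 16) ≈ 533.31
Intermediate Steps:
Function('K')(u) = 13 (Function('K')(u) = Add(7, 6) = 13)
Function('h')(V) = Add(-3, V)
U = Rational(21, 16) (U = Add(Rational(5, 4), Mul(Rational(-1, 4), Pow(-4, -1))) = Add(Rational(5, 4), Mul(Rational(-1, 4), Rational(-1, 4))) = Add(Rational(5, 4), Rational(1, 16)) = Rational(21, 16) ≈ 1.3125)
Function('J')(k, P) = Add(Rational(21, 16), Mul(-7, k)) (Function('J')(k, P) = Add(Mul(Add(-3, -4), k), Rational(21, 16)) = Add(Mul(-7, k), Rational(21, 16)) = Add(Rational(21, 16), Mul(-7, k)))
Add(Function('J')(-106, Function('X')(-14)), Mul(-1, Function('p')(-137))) = Add(Add(Rational(21, 16), Mul(-7, -106)), Mul(-1, Add(73, Mul(-1, -137)))) = Add(Add(Rational(21, 16), 742), Mul(-1, Add(73, 137))) = Add(Rational(11893, 16), Mul(-1, 210)) = Add(Rational(11893, 16), -210) = Rational(8533, 16)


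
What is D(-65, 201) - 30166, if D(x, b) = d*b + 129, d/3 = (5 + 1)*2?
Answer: -22801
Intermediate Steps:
d = 36 (d = 3*((5 + 1)*2) = 3*(6*2) = 3*12 = 36)
D(x, b) = 129 + 36*b (D(x, b) = 36*b + 129 = 129 + 36*b)
D(-65, 201) - 30166 = (129 + 36*201) - 30166 = (129 + 7236) - 30166 = 7365 - 30166 = -22801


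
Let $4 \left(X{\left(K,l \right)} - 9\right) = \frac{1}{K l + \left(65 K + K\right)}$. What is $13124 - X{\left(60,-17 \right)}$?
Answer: $\frac{154232399}{11760} \approx 13115.0$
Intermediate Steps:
$X{\left(K,l \right)} = 9 + \frac{1}{4 \left(66 K + K l\right)}$ ($X{\left(K,l \right)} = 9 + \frac{1}{4 \left(K l + \left(65 K + K\right)\right)} = 9 + \frac{1}{4 \left(K l + 66 K\right)} = 9 + \frac{1}{4 \left(66 K + K l\right)}$)
$13124 - X{\left(60,-17 \right)} = 13124 - \frac{1 + 2376 \cdot 60 + 36 \cdot 60 \left(-17\right)}{4 \cdot 60 \left(66 - 17\right)} = 13124 - \frac{1}{4} \cdot \frac{1}{60} \cdot \frac{1}{49} \left(1 + 142560 - 36720\right) = 13124 - \frac{1}{4} \cdot \frac{1}{60} \cdot \frac{1}{49} \cdot 105841 = 13124 - \frac{105841}{11760} = \frac{154232399}{11760}$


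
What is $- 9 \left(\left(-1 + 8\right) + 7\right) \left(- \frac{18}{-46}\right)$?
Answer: $- \frac{1134}{23} \approx -49.304$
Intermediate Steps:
$- 9 \left(\left(-1 + 8\right) + 7\right) \left(- \frac{18}{-46}\right) = - 9 \left(7 + 7\right) \left(\left(-18\right) \left(- \frac{1}{46}\right)\right) = \left(-9\right) 14 \cdot \frac{9}{23} = \left(-126\right) \frac{9}{23} = - \frac{1134}{23}$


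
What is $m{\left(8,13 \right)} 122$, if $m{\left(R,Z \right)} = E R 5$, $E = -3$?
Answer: $-14640$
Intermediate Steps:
$m{\left(R,Z \right)} = - 15 R$ ($m{\left(R,Z \right)} = - 3 R 5 = - 15 R$)
$m{\left(8,13 \right)} 122 = \left(-15\right) 8 \cdot 122 = \left(-120\right) 122 = -14640$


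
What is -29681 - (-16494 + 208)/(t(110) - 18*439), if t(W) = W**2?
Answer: -62292276/2099 ≈ -29677.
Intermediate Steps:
-29681 - (-16494 + 208)/(t(110) - 18*439) = -29681 - (-16494 + 208)/(110**2 - 18*439) = -29681 - (-16286)/(12100 - 7902) = -29681 - (-16286)/4198 = -29681 - 1*(-8143/2099) = -29681 + 8143/2099 = -62292276/2099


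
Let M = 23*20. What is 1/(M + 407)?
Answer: 1/867 ≈ 0.0011534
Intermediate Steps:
M = 460
1/(M + 407) = 1/(460 + 407) = 1/867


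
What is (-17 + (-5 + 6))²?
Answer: 256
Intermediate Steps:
(-17 + (-5 + 6))² = (-17 + 1)² = (-16)² = 256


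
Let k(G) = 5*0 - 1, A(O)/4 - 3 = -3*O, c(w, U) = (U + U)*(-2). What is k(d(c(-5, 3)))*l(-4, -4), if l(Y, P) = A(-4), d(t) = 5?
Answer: -60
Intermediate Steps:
c(w, U) = -4*U (c(w, U) = (2*U)*(-2) = -4*U)
A(O) = 12 - 12*O (A(O) = 12 + 4*(-3*O) = 12 - 12*O)
k(G) = -1 (k(G) = 0 - 1 = -1)
l(Y, P) = 60 (l(Y, P) = 12 - 12*(-4) = 12 + 48 = 60)
k(d(c(-5, 3)))*l(-4, -4) = -1*60 = -60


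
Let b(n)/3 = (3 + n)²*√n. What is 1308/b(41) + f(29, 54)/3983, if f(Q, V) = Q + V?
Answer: 83/3983 + 109*√41/19844 ≈ 0.056010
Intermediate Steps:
b(n) = 3*√n*(3 + n)² (b(n) = 3*((3 + n)²*√n) = 3*(√n*(3 + n)²) = 3*√n*(3 + n)²)
1308/b(41) + f(29, 54)/3983 = 1308/((3*√41*(3 + 41)²)) + (29 + 54)/3983 = 1308/((3*√41*44²)) + 83*(1/3983) = 1308/((3*√41*1936)) + 83/3983 = 1308/((5808*√41)) + 83/3983 = 1308*(√41/238128) + 83/3983 = 109*√41/19844 + 83/3983 = 83/3983 + 109*√41/19844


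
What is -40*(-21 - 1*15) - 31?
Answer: 1409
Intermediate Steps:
-40*(-21 - 1*15) - 31 = -40*(-21 - 15) - 31 = -40*(-36) - 31 = 1440 - 31 = 1409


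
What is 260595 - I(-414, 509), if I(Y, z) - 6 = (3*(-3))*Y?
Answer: 256863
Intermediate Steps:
I(Y, z) = 6 - 9*Y (I(Y, z) = 6 + (3*(-3))*Y = 6 - 9*Y)
260595 - I(-414, 509) = 260595 - (6 - 9*(-414)) = 260595 - (6 + 3726) = 260595 - 1*3732 = 260595 - 3732 = 256863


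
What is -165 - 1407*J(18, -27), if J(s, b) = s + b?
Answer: 12498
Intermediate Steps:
J(s, b) = b + s
-165 - 1407*J(18, -27) = -165 - 1407*(-27 + 18) = -165 - 1407*(-9) = -165 + 12663 = 12498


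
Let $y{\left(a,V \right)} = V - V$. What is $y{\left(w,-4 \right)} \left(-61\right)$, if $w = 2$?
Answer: $0$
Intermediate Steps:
$y{\left(a,V \right)} = 0$
$y{\left(w,-4 \right)} \left(-61\right) = 0 \left(-61\right) = 0$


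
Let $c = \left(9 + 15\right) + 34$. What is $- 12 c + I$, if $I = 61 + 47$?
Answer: $-588$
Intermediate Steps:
$I = 108$
$c = 58$ ($c = 24 + 34 = 58$)
$- 12 c + I = \left(-12\right) 58 + 108 = -696 + 108 = -588$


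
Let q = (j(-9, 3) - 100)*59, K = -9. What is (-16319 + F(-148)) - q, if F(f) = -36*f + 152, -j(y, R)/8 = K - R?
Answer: -10603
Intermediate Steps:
j(y, R) = 72 + 8*R (j(y, R) = -8*(-9 - R) = 72 + 8*R)
F(f) = 152 - 36*f
q = -236 (q = ((72 + 8*3) - 100)*59 = ((72 + 24) - 100)*59 = (96 - 100)*59 = -4*59 = -236)
(-16319 + F(-148)) - q = (-16319 + (152 - 36*(-148))) - 1*(-236) = (-16319 + (152 + 5328)) + 236 = (-16319 + 5480) + 236 = -10839 + 236 = -10603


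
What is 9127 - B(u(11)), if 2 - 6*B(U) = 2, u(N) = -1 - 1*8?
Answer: 9127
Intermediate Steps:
u(N) = -9 (u(N) = -1 - 8 = -9)
B(U) = 0 (B(U) = ⅓ - ⅙*2 = ⅓ - ⅓ = 0)
9127 - B(u(11)) = 9127 - 1*0 = 9127 + 0 = 9127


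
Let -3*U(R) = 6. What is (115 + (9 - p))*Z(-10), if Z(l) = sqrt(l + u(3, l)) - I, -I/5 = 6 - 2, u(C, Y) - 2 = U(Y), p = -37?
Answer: 3220 + 161*I*sqrt(10) ≈ 3220.0 + 509.13*I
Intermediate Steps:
U(R) = -2 (U(R) = -1/3*6 = -2)
u(C, Y) = 0 (u(C, Y) = 2 - 2 = 0)
I = -20 (I = -5*(6 - 2) = -5*4 = -20)
Z(l) = 20 + sqrt(l) (Z(l) = sqrt(l + 0) - 1*(-20) = sqrt(l) + 20 = 20 + sqrt(l))
(115 + (9 - p))*Z(-10) = (115 + (9 - 1*(-37)))*(20 + sqrt(-10)) = (115 + (9 + 37))*(20 + I*sqrt(10)) = (115 + 46)*(20 + I*sqrt(10)) = 161*(20 + I*sqrt(10)) = 3220 + 161*I*sqrt(10)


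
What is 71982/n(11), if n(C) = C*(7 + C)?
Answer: 3999/11 ≈ 363.55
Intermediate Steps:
71982/n(11) = 71982/((11*(7 + 11))) = 71982/((11*18)) = 71982/198 = 71982*(1/198) = 3999/11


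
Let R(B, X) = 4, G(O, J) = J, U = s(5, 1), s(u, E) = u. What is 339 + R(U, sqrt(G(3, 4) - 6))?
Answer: 343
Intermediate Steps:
U = 5
339 + R(U, sqrt(G(3, 4) - 6)) = 339 + 4 = 343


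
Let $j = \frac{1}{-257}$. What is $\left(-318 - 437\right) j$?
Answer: $\frac{755}{257} \approx 2.9377$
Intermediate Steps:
$j = - \frac{1}{257} \approx -0.0038911$
$\left(-318 - 437\right) j = \left(-318 - 437\right) \left(- \frac{1}{257}\right) = \left(-755\right) \left(- \frac{1}{257}\right) = \frac{755}{257}$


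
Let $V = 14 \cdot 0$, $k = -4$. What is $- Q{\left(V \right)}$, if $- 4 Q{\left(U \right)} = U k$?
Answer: $0$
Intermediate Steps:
$V = 0$
$Q{\left(U \right)} = U$ ($Q{\left(U \right)} = - \frac{U \left(-4\right)}{4} = - \frac{\left(-4\right) U}{4} = U$)
$- Q{\left(V \right)} = \left(-1\right) 0 = 0$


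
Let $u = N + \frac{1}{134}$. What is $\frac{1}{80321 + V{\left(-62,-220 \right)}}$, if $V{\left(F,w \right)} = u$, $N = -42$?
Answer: $\frac{134}{10757387} \approx 1.2457 \cdot 10^{-5}$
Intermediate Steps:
$u = - \frac{5627}{134}$ ($u = -42 + \frac{1}{134} = - \frac{5627}{134} \approx -41.993$)
$V{\left(F,w \right)} = - \frac{5627}{134}$
$\frac{1}{80321 + V{\left(-62,-220 \right)}} = \frac{1}{80321 - \frac{5627}{134}} = \frac{1}{\frac{10757387}{134}} = \frac{134}{10757387}$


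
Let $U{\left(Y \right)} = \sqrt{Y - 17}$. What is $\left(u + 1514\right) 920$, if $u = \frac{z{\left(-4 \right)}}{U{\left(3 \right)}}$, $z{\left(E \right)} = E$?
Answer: $1392880 + \frac{1840 i \sqrt{14}}{7} \approx 1.3929 \cdot 10^{6} + 983.52 i$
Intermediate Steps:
$U{\left(Y \right)} = \sqrt{-17 + Y}$
$u = \frac{2 i \sqrt{14}}{7}$ ($u = - \frac{4}{\sqrt{-17 + 3}} = - \frac{4}{\sqrt{-14}} = - \frac{4}{i \sqrt{14}} = - 4 \left(- \frac{i \sqrt{14}}{14}\right) = \frac{2 i \sqrt{14}}{7} \approx 1.069 i$)
$\left(u + 1514\right) 920 = \left(\frac{2 i \sqrt{14}}{7} + 1514\right) 920 = \left(1514 + \frac{2 i \sqrt{14}}{7}\right) 920 = 1392880 + \frac{1840 i \sqrt{14}}{7}$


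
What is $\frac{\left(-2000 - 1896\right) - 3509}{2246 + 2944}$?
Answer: $- \frac{1481}{1038} \approx -1.4268$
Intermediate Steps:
$\frac{\left(-2000 - 1896\right) - 3509}{2246 + 2944} = \frac{\left(-2000 - 1896\right) - 3509}{5190} = \left(-3896 - 3509\right) \frac{1}{5190} = \left(-7405\right) \frac{1}{5190} = - \frac{1481}{1038}$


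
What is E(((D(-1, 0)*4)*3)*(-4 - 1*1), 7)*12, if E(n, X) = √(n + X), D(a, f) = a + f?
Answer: 12*√67 ≈ 98.224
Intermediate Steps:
E(n, X) = √(X + n)
E(((D(-1, 0)*4)*3)*(-4 - 1*1), 7)*12 = √(7 + (((-1 + 0)*4)*3)*(-4 - 1*1))*12 = √(7 + (-1*4*3)*(-4 - 1))*12 = √(7 - 4*3*(-5))*12 = √(7 - 12*(-5))*12 = √(7 + 60)*12 = √67*12 = 12*√67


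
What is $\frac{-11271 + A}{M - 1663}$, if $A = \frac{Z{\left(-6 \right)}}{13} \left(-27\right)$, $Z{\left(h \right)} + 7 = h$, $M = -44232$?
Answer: $\frac{11244}{45895} \approx 0.24499$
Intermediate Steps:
$Z{\left(h \right)} = -7 + h$
$A = 27$ ($A = \frac{-7 - 6}{13} \left(-27\right) = \left(-13\right) \frac{1}{13} \left(-27\right) = \left(-1\right) \left(-27\right) = 27$)
$\frac{-11271 + A}{M - 1663} = \frac{-11271 + 27}{-44232 - 1663} = - \frac{11244}{-45895} = \left(-11244\right) \left(- \frac{1}{45895}\right) = \frac{11244}{45895}$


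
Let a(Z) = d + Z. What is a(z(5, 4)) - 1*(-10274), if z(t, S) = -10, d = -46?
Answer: 10218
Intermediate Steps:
a(Z) = -46 + Z
a(z(5, 4)) - 1*(-10274) = (-46 - 10) - 1*(-10274) = -56 + 10274 = 10218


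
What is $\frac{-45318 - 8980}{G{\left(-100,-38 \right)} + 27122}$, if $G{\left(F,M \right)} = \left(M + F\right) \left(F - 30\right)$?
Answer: $- \frac{27149}{22531} \approx -1.205$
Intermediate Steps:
$G{\left(F,M \right)} = \left(-30 + F\right) \left(F + M\right)$ ($G{\left(F,M \right)} = \left(F + M\right) \left(-30 + F\right) = \left(-30 + F\right) \left(F + M\right)$)
$\frac{-45318 - 8980}{G{\left(-100,-38 \right)} + 27122} = \frac{-45318 - 8980}{\left(\left(-100\right)^{2} - -3000 - -1140 - -3800\right) + 27122} = - \frac{54298}{\left(10000 + 3000 + 1140 + 3800\right) + 27122} = - \frac{54298}{17940 + 27122} = - \frac{54298}{45062} = \left(-54298\right) \frac{1}{45062} = - \frac{27149}{22531}$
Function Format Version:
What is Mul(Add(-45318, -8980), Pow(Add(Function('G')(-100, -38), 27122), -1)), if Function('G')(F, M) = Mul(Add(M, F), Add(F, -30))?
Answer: Rational(-27149, 22531) ≈ -1.2050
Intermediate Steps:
Function('G')(F, M) = Mul(Add(-30, F), Add(F, M)) (Function('G')(F, M) = Mul(Add(F, M), Add(-30, F)) = Mul(Add(-30, F), Add(F, M)))
Mul(Add(-45318, -8980), Pow(Add(Function('G')(-100, -38), 27122), -1)) = Mul(Add(-45318, -8980), Pow(Add(Add(Pow(-100, 2), Mul(-30, -100), Mul(-30, -38), Mul(-100, -38)), 27122), -1)) = Mul(-54298, Pow(Add(Add(10000, 3000, 1140, 3800), 27122), -1)) = Mul(-54298, Pow(Add(17940, 27122), -1)) = Mul(-54298, Pow(45062, -1)) = Mul(-54298, Rational(1, 45062)) = Rational(-27149, 22531)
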